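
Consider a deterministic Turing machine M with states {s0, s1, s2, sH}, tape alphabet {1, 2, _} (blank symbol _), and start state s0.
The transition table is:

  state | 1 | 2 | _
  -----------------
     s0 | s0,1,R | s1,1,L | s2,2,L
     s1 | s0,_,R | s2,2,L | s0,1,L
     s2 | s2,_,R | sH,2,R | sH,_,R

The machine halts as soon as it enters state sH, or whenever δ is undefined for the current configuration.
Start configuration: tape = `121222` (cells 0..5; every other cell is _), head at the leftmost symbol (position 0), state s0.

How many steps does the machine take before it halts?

s0 | [1]21222__   read 1 → write 1, move R, go to s0
s0 | 1[2]1222__   read 2 → write 1, move L, go to s1
s1 | [1]11222__   read 1 → write _, move R, go to s0
s0 | _[1]1222__   read 1 → write 1, move R, go to s0
s0 | _1[1]222__   read 1 → write 1, move R, go to s0
s0 | _11[2]22__   read 2 → write 1, move L, go to s1
s1 | _1[1]122__   read 1 → write _, move R, go to s0
s0 | _1_[1]22__   read 1 → write 1, move R, go to s0
s0 | _1_1[2]2__   read 2 → write 1, move L, go to s1
s1 | _1_[1]12__   read 1 → write _, move R, go to s0
s0 | _1__[1]2__   read 1 → write 1, move R, go to s0
s0 | _1__1[2]__   read 2 → write 1, move L, go to s1
s1 | _1__[1]1__   read 1 → write _, move R, go to s0
s0 | _1___[1]__   read 1 → write 1, move R, go to s0
s0 | _1___1[_]_   read _ → write 2, move L, go to s2
s2 | _1___[1]2_   read 1 → write _, move R, go to s2
s2 | _1____[2]_   read 2 → write 2, move R, go to sH
sH | _1____2[_]
M halts after 17 transitions.

17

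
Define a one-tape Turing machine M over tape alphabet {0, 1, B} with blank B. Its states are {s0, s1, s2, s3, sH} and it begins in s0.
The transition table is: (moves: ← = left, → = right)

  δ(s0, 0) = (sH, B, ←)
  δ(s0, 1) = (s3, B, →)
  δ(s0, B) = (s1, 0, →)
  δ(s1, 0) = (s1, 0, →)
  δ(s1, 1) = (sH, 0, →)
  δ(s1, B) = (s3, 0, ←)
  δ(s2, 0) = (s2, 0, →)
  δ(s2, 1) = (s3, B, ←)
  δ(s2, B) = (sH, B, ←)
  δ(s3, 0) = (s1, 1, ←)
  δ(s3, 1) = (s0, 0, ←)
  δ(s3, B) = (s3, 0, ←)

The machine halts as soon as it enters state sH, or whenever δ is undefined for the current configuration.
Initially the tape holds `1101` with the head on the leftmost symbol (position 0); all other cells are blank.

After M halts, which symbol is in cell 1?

0

state=s0 head=0 tape=[1]101B   (s0,1)→(s3,B,→)
state=s3 head=1 tape=B[1]01B   (s3,1)→(s0,0,←)
state=s0 head=0 tape=[B]001B   (s0,B)→(s1,0,→)
state=s1 head=1 tape=0[0]01B   (s1,0)→(s1,0,→)
state=s1 head=2 tape=00[0]1B   (s1,0)→(s1,0,→)
state=s1 head=3 tape=000[1]B   (s1,1)→(sH,0,→)
state=sH head=4 tape=0000[B]
Cell 1 holds 0 when M halts.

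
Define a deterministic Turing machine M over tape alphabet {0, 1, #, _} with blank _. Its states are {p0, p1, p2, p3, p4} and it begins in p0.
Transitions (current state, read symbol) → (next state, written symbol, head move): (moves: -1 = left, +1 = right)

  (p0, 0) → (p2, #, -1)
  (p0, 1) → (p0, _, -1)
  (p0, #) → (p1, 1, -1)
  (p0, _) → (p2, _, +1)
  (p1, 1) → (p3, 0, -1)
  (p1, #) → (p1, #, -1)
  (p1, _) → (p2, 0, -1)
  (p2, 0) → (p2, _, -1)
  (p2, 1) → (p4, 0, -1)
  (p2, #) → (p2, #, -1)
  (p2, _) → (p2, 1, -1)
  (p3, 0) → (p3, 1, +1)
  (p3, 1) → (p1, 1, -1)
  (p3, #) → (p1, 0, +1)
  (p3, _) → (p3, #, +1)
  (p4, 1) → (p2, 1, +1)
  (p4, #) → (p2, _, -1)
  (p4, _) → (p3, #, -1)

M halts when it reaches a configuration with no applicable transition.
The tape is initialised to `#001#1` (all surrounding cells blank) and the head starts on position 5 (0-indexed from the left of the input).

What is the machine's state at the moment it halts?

p1

state=p0 head=5 tape=#001#[1]   (p0,1)→(p0,_,-1)
state=p0 head=4 tape=#001[#]_   (p0,#)→(p1,1,-1)
state=p1 head=3 tape=#00[1]1_   (p1,1)→(p3,0,-1)
state=p3 head=2 tape=#0[0]01_   (p3,0)→(p3,1,+1)
state=p3 head=3 tape=#01[0]1_   (p3,0)→(p3,1,+1)
state=p3 head=4 tape=#011[1]_   (p3,1)→(p1,1,-1)
state=p1 head=3 tape=#01[1]1_   (p1,1)→(p3,0,-1)
state=p3 head=2 tape=#0[1]01_   (p3,1)→(p1,1,-1)
state=p1 head=1 tape=#[0]101_
No transition is defined for (p1, 0); M halts in state p1.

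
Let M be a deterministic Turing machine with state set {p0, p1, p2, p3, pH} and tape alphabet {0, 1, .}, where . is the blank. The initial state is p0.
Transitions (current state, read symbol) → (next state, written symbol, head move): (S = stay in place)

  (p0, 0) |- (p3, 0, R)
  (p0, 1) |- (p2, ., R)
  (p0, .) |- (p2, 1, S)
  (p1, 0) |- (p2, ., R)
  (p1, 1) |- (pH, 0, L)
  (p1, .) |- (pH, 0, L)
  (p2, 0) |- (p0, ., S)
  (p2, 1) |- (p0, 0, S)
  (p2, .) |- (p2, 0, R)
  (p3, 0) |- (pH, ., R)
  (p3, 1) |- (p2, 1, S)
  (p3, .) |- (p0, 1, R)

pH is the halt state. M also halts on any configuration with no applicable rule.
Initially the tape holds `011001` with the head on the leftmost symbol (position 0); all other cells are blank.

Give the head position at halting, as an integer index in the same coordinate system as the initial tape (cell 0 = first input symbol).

state=p0 head=0 tape=[0]11001   (p0,0)→(p3,0,R)
state=p3 head=1 tape=0[1]1001   (p3,1)→(p2,1,S)
state=p2 head=1 tape=0[1]1001   (p2,1)→(p0,0,S)
state=p0 head=1 tape=0[0]1001   (p0,0)→(p3,0,R)
state=p3 head=2 tape=00[1]001   (p3,1)→(p2,1,S)
state=p2 head=2 tape=00[1]001   (p2,1)→(p0,0,S)
state=p0 head=2 tape=00[0]001   (p0,0)→(p3,0,R)
state=p3 head=3 tape=000[0]01   (p3,0)→(pH,.,R)
state=pH head=4 tape=000.[0]1
At halt the head is at cell 4.

4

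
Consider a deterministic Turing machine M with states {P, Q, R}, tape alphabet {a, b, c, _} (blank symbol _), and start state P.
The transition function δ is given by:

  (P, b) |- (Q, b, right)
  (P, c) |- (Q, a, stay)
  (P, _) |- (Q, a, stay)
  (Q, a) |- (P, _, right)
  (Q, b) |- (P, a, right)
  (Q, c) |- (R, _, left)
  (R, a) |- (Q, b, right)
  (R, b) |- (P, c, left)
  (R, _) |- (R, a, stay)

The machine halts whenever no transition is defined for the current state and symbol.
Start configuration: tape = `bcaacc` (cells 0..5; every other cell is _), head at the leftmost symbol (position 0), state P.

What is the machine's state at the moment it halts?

P | _[b]caacc   read b → write b, move right, go to Q
Q | _b[c]aacc   read c → write _, move left, go to R
R | _[b]_aacc   read b → write c, move left, go to P
P | [_]c_aacc   read _ → write a, move stay, go to Q
Q | [a]c_aacc   read a → write _, move right, go to P
P | _[c]_aacc   read c → write a, move stay, go to Q
Q | _[a]_aacc   read a → write _, move right, go to P
P | __[_]aacc   read _ → write a, move stay, go to Q
Q | __[a]aacc   read a → write _, move right, go to P
P | ___[a]acc
No transition is defined for (P, a); M halts in state P.

P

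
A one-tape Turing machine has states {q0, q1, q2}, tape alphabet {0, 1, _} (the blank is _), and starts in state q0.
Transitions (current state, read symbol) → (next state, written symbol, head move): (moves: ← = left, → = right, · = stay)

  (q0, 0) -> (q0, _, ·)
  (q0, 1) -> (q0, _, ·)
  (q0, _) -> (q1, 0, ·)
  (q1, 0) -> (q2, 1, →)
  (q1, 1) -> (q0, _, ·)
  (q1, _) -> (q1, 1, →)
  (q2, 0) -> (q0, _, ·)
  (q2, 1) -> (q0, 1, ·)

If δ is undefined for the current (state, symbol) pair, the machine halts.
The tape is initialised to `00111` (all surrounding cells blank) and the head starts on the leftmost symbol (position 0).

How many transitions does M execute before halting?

q0 | [0]0111_   read 0 → write _, move ·, go to q0
q0 | [_]0111_   read _ → write 0, move ·, go to q1
q1 | [0]0111_   read 0 → write 1, move →, go to q2
q2 | 1[0]111_   read 0 → write _, move ·, go to q0
q0 | 1[_]111_   read _ → write 0, move ·, go to q1
q1 | 1[0]111_   read 0 → write 1, move →, go to q2
q2 | 11[1]11_   read 1 → write 1, move ·, go to q0
q0 | 11[1]11_   read 1 → write _, move ·, go to q0
q0 | 11[_]11_   read _ → write 0, move ·, go to q1
q1 | 11[0]11_   read 0 → write 1, move →, go to q2
q2 | 111[1]1_   read 1 → write 1, move ·, go to q0
q0 | 111[1]1_   read 1 → write _, move ·, go to q0
q0 | 111[_]1_   read _ → write 0, move ·, go to q1
q1 | 111[0]1_   read 0 → write 1, move →, go to q2
q2 | 1111[1]_   read 1 → write 1, move ·, go to q0
q0 | 1111[1]_   read 1 → write _, move ·, go to q0
q0 | 1111[_]_   read _ → write 0, move ·, go to q1
q1 | 1111[0]_   read 0 → write 1, move →, go to q2
q2 | 11111[_]
M halts after 18 transitions.

18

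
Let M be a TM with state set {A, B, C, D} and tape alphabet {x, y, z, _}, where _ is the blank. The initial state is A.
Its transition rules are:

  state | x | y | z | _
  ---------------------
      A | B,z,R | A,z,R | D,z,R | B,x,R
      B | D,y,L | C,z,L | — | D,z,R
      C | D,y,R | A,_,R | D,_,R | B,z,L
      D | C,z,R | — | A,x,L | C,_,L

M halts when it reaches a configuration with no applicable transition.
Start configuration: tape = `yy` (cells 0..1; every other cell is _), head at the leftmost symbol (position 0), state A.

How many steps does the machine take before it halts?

state=A head=0 tape=[y]y___   (A,y)→(A,z,R)
state=A head=1 tape=z[y]___   (A,y)→(A,z,R)
state=A head=2 tape=zz[_]__   (A,_)→(B,x,R)
state=B head=3 tape=zzx[_]_   (B,_)→(D,z,R)
state=D head=4 tape=zzxz[_]   (D,_)→(C,_,L)
state=C head=3 tape=zzx[z]_   (C,z)→(D,_,R)
state=D head=4 tape=zzx_[_]   (D,_)→(C,_,L)
state=C head=3 tape=zzx[_]_   (C,_)→(B,z,L)
state=B head=2 tape=zz[x]z_   (B,x)→(D,y,L)
state=D head=1 tape=z[z]yz_   (D,z)→(A,x,L)
state=A head=0 tape=[z]xyz_   (A,z)→(D,z,R)
state=D head=1 tape=z[x]yz_   (D,x)→(C,z,R)
state=C head=2 tape=zz[y]z_   (C,y)→(A,_,R)
state=A head=3 tape=zz_[z]_   (A,z)→(D,z,R)
state=D head=4 tape=zz_z[_]   (D,_)→(C,_,L)
state=C head=3 tape=zz_[z]_   (C,z)→(D,_,R)
state=D head=4 tape=zz__[_]   (D,_)→(C,_,L)
state=C head=3 tape=zz_[_]_   (C,_)→(B,z,L)
state=B head=2 tape=zz[_]z_   (B,_)→(D,z,R)
state=D head=3 tape=zzz[z]_   (D,z)→(A,x,L)
state=A head=2 tape=zz[z]x_   (A,z)→(D,z,R)
state=D head=3 tape=zzz[x]_   (D,x)→(C,z,R)
state=C head=4 tape=zzzz[_]   (C,_)→(B,z,L)
state=B head=3 tape=zzz[z]z
M halts after 23 transitions.

23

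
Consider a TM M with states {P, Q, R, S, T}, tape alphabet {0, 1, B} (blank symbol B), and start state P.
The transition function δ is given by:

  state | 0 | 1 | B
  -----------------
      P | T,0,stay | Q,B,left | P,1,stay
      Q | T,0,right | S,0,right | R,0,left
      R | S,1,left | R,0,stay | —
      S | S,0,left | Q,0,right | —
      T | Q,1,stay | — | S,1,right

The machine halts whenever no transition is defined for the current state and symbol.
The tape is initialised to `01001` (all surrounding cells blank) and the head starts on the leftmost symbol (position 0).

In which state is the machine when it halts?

P | B[0]1001B   read 0 → write 0, move stay, go to T
T | B[0]1001B   read 0 → write 1, move stay, go to Q
Q | B[1]1001B   read 1 → write 0, move right, go to S
S | B0[1]001B   read 1 → write 0, move right, go to Q
Q | B00[0]01B   read 0 → write 0, move right, go to T
T | B000[0]1B   read 0 → write 1, move stay, go to Q
Q | B000[1]1B   read 1 → write 0, move right, go to S
S | B0000[1]B   read 1 → write 0, move right, go to Q
Q | B00000[B]   read B → write 0, move left, go to R
R | B0000[0]0   read 0 → write 1, move left, go to S
S | B000[0]10   read 0 → write 0, move left, go to S
S | B00[0]010   read 0 → write 0, move left, go to S
S | B0[0]0010   read 0 → write 0, move left, go to S
S | B[0]00010   read 0 → write 0, move left, go to S
S | [B]000010
No transition is defined for (S, B); M halts in state S.

S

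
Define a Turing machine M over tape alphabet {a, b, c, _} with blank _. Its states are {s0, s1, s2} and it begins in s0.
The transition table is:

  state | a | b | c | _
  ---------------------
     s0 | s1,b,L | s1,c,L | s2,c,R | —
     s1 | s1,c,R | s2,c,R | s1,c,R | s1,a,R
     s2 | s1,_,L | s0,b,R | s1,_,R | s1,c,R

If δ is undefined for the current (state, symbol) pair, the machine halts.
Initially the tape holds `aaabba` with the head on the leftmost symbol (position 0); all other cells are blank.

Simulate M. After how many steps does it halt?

state=s0 head=0 tape=_[a]aabba_   (s0,a)→(s1,b,L)
state=s1 head=-1 tape=[_]baabba_   (s1,_)→(s1,a,R)
state=s1 head=0 tape=a[b]aabba_   (s1,b)→(s2,c,R)
state=s2 head=1 tape=ac[a]abba_   (s2,a)→(s1,_,L)
state=s1 head=0 tape=a[c]_abba_   (s1,c)→(s1,c,R)
state=s1 head=1 tape=ac[_]abba_   (s1,_)→(s1,a,R)
state=s1 head=2 tape=aca[a]bba_   (s1,a)→(s1,c,R)
state=s1 head=3 tape=acac[b]ba_   (s1,b)→(s2,c,R)
state=s2 head=4 tape=acacc[b]a_   (s2,b)→(s0,b,R)
state=s0 head=5 tape=acaccb[a]_   (s0,a)→(s1,b,L)
state=s1 head=4 tape=acacc[b]b_   (s1,b)→(s2,c,R)
state=s2 head=5 tape=acaccc[b]_   (s2,b)→(s0,b,R)
state=s0 head=6 tape=acacccb[_]
M halts after 12 transitions.

12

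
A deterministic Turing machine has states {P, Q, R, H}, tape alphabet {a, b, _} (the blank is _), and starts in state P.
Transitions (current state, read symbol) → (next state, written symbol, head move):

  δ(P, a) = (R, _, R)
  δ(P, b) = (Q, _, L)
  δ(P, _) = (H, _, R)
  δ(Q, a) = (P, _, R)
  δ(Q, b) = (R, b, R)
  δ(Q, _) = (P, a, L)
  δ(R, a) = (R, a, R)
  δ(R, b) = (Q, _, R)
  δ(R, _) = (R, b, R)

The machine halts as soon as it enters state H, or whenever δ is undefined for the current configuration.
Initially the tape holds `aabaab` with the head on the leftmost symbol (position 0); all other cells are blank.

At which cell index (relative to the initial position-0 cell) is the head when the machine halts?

6

P | [a]abaab_   read a → write _, move R, go to R
R | _[a]baab_   read a → write a, move R, go to R
R | _a[b]aab_   read b → write _, move R, go to Q
Q | _a_[a]ab_   read a → write _, move R, go to P
P | _a__[a]b_   read a → write _, move R, go to R
R | _a___[b]_   read b → write _, move R, go to Q
Q | _a____[_]   read _ → write a, move L, go to P
P | _a___[_]a   read _ → write _, move R, go to H
H | _a____[a]
At halt the head is at cell 6.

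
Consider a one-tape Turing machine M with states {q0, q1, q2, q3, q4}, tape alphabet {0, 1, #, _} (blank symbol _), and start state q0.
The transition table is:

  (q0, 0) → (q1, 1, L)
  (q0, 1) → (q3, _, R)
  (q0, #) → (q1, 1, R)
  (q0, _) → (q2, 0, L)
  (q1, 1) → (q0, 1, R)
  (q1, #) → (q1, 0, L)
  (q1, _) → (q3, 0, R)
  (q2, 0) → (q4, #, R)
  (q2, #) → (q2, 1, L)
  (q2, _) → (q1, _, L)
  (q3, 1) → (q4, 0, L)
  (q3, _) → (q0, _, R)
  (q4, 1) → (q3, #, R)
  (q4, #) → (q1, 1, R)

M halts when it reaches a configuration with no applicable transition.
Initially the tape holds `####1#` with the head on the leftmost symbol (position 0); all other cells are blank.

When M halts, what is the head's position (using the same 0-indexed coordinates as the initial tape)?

2

state=q0 head=0 tape=[#]###1#   (q0,#)→(q1,1,R)
state=q1 head=1 tape=1[#]##1#   (q1,#)→(q1,0,L)
state=q1 head=0 tape=[1]0##1#   (q1,1)→(q0,1,R)
state=q0 head=1 tape=1[0]##1#   (q0,0)→(q1,1,L)
state=q1 head=0 tape=[1]1##1#   (q1,1)→(q0,1,R)
state=q0 head=1 tape=1[1]##1#   (q0,1)→(q3,_,R)
state=q3 head=2 tape=1_[#]#1#
At halt the head is at cell 2.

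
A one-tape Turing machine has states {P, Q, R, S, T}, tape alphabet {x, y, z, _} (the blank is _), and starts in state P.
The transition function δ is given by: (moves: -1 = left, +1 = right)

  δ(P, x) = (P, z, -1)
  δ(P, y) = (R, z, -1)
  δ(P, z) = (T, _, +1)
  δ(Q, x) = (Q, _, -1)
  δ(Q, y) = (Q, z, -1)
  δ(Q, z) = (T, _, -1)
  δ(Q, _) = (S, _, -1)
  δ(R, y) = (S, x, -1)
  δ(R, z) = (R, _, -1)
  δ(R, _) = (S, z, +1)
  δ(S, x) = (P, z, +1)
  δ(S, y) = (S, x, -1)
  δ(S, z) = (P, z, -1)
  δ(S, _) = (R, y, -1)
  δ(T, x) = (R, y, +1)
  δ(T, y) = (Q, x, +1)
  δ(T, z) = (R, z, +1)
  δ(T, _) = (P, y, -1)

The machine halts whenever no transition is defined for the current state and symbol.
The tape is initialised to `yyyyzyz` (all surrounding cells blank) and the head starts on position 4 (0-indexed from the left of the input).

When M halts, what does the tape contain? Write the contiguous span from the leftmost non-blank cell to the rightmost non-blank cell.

zxxxxxyx_y

P | ___yyyy[z]yz_   read z → write _, move +1, go to T
T | ___yyyy_[y]z_   read y → write x, move +1, go to Q
Q | ___yyyy_x[z]_   read z → write _, move -1, go to T
T | ___yyyy_[x]__   read x → write y, move +1, go to R
R | ___yyyy_y[_]_   read _ → write z, move +1, go to S
S | ___yyyy_yz[_]   read _ → write y, move -1, go to R
R | ___yyyy_y[z]y   read z → write _, move -1, go to R
R | ___yyyy_[y]_y   read y → write x, move -1, go to S
S | ___yyyy[_]x_y   read _ → write y, move -1, go to R
R | ___yyy[y]yx_y   read y → write x, move -1, go to S
S | ___yy[y]xyx_y   read y → write x, move -1, go to S
S | ___y[y]xxyx_y   read y → write x, move -1, go to S
S | ___[y]xxxyx_y   read y → write x, move -1, go to S
S | __[_]xxxxyx_y   read _ → write y, move -1, go to R
R | _[_]yxxxxyx_y   read _ → write z, move +1, go to S
S | _z[y]xxxxyx_y   read y → write x, move -1, go to S
S | _[z]xxxxxyx_y   read z → write z, move -1, go to P
P | [_]zxxxxxyx_y
The non-blank tape span at halt is zxxxxxyx_y.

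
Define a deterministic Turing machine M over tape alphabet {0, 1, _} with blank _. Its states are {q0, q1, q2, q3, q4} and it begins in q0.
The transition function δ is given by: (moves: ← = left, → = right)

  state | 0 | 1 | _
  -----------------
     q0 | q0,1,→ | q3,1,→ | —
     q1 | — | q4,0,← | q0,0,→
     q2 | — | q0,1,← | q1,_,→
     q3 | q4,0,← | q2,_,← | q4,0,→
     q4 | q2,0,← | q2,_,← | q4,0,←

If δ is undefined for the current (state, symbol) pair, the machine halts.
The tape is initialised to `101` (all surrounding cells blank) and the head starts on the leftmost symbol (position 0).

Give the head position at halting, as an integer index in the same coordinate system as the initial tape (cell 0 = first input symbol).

2

state=q0 head=0 tape=_[1]01__   (q0,1)→(q3,1,→)
state=q3 head=1 tape=_1[0]1__   (q3,0)→(q4,0,←)
state=q4 head=0 tape=_[1]01__   (q4,1)→(q2,_,←)
state=q2 head=-1 tape=[_]_01__   (q2,_)→(q1,_,→)
state=q1 head=0 tape=_[_]01__   (q1,_)→(q0,0,→)
state=q0 head=1 tape=_0[0]1__   (q0,0)→(q0,1,→)
state=q0 head=2 tape=_01[1]__   (q0,1)→(q3,1,→)
state=q3 head=3 tape=_011[_]_   (q3,_)→(q4,0,→)
state=q4 head=4 tape=_0110[_]   (q4,_)→(q4,0,←)
state=q4 head=3 tape=_011[0]0   (q4,0)→(q2,0,←)
state=q2 head=2 tape=_01[1]00   (q2,1)→(q0,1,←)
state=q0 head=1 tape=_0[1]100   (q0,1)→(q3,1,→)
state=q3 head=2 tape=_01[1]00   (q3,1)→(q2,_,←)
state=q2 head=1 tape=_0[1]_00   (q2,1)→(q0,1,←)
state=q0 head=0 tape=_[0]1_00   (q0,0)→(q0,1,→)
state=q0 head=1 tape=_1[1]_00   (q0,1)→(q3,1,→)
state=q3 head=2 tape=_11[_]00   (q3,_)→(q4,0,→)
state=q4 head=3 tape=_110[0]0   (q4,0)→(q2,0,←)
state=q2 head=2 tape=_11[0]00
At halt the head is at cell 2.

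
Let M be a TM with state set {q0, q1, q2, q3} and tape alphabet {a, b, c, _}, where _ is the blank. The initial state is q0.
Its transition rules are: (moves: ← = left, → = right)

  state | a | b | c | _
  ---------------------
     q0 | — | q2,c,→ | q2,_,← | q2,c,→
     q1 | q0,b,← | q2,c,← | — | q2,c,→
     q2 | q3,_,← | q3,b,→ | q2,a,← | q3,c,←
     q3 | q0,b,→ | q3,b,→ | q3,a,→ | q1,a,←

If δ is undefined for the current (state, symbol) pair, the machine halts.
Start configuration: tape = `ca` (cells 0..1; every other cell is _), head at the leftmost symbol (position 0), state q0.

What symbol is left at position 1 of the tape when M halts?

q0 | ____[c]a___   read c → write _, move ←, go to q2
q2 | ___[_]_a___   read _ → write c, move ←, go to q3
q3 | __[_]c_a___   read _ → write a, move ←, go to q1
q1 | _[_]ac_a___   read _ → write c, move →, go to q2
q2 | _c[a]c_a___   read a → write _, move ←, go to q3
q3 | _[c]_c_a___   read c → write a, move →, go to q3
q3 | _a[_]c_a___   read _ → write a, move ←, go to q1
q1 | _[a]ac_a___   read a → write b, move ←, go to q0
q0 | [_]bac_a___   read _ → write c, move →, go to q2
q2 | c[b]ac_a___   read b → write b, move →, go to q3
q3 | cb[a]c_a___   read a → write b, move →, go to q0
q0 | cbb[c]_a___   read c → write _, move ←, go to q2
q2 | cb[b]__a___   read b → write b, move →, go to q3
q3 | cbb[_]_a___   read _ → write a, move ←, go to q1
q1 | cb[b]a_a___   read b → write c, move ←, go to q2
q2 | c[b]ca_a___   read b → write b, move →, go to q3
q3 | cb[c]a_a___   read c → write a, move →, go to q3
q3 | cba[a]_a___   read a → write b, move →, go to q0
q0 | cbab[_]a___   read _ → write c, move →, go to q2
q2 | cbabc[a]___   read a → write _, move ←, go to q3
q3 | cbab[c]____   read c → write a, move →, go to q3
q3 | cbaba[_]___   read _ → write a, move ←, go to q1
q1 | cbab[a]a___   read a → write b, move ←, go to q0
q0 | cba[b]ba___   read b → write c, move →, go to q2
q2 | cbac[b]a___   read b → write b, move →, go to q3
q3 | cbacb[a]___   read a → write b, move →, go to q0
q0 | cbacbb[_]__   read _ → write c, move →, go to q2
q2 | cbacbbc[_]_   read _ → write c, move ←, go to q3
q3 | cbacbb[c]c_   read c → write a, move →, go to q3
q3 | cbacbba[c]_   read c → write a, move →, go to q3
q3 | cbacbbaa[_]   read _ → write a, move ←, go to q1
q1 | cbacbba[a]a   read a → write b, move ←, go to q0
q0 | cbacbb[a]ba
Cell 1 holds b when M halts.

b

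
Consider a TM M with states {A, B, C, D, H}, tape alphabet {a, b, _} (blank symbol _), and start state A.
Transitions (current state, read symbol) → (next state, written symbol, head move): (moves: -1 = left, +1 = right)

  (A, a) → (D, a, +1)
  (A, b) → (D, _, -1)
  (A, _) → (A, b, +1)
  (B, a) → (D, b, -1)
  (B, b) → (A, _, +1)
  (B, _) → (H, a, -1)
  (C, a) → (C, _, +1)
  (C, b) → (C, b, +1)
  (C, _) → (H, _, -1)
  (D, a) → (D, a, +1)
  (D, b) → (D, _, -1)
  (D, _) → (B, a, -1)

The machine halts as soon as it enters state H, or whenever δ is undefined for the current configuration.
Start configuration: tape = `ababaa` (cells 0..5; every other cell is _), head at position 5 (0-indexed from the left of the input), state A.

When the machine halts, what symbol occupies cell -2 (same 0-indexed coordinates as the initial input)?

state=A head=5 tape=___ababa[a]_   (A,a)→(D,a,+1)
state=D head=6 tape=___ababaa[_]   (D,_)→(B,a,-1)
state=B head=5 tape=___ababa[a]a   (B,a)→(D,b,-1)
state=D head=4 tape=___abab[a]ba   (D,a)→(D,a,+1)
state=D head=5 tape=___ababa[b]a   (D,b)→(D,_,-1)
state=D head=4 tape=___abab[a]_a   (D,a)→(D,a,+1)
state=D head=5 tape=___ababa[_]a   (D,_)→(B,a,-1)
state=B head=4 tape=___abab[a]aa   (B,a)→(D,b,-1)
state=D head=3 tape=___aba[b]baa   (D,b)→(D,_,-1)
state=D head=2 tape=___ab[a]_baa   (D,a)→(D,a,+1)
state=D head=3 tape=___aba[_]baa   (D,_)→(B,a,-1)
state=B head=2 tape=___ab[a]abaa   (B,a)→(D,b,-1)
state=D head=1 tape=___a[b]babaa   (D,b)→(D,_,-1)
state=D head=0 tape=___[a]_babaa   (D,a)→(D,a,+1)
state=D head=1 tape=___a[_]babaa   (D,_)→(B,a,-1)
state=B head=0 tape=___[a]ababaa   (B,a)→(D,b,-1)
state=D head=-1 tape=__[_]bababaa   (D,_)→(B,a,-1)
state=B head=-2 tape=_[_]abababaa   (B,_)→(H,a,-1)
state=H head=-3 tape=[_]aabababaa
Cell -2 holds a when M halts.

a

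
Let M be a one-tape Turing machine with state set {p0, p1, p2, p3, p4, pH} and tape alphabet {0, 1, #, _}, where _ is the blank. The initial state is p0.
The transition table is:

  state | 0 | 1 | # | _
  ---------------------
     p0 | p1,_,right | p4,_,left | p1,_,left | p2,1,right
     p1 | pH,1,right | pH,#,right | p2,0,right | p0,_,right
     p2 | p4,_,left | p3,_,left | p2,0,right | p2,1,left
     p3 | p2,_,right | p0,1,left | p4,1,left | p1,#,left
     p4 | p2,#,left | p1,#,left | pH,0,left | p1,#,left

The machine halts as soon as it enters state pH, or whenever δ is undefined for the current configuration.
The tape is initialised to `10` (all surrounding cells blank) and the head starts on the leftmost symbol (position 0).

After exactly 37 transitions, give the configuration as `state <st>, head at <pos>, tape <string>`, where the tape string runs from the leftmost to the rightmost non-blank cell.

state p1, head at -7, tape #_111110

p0 | _______[1]0   read 1 → write _, move left, go to p4
p4 | ______[_]_0   read _ → write #, move left, go to p1
p1 | _____[_]#_0   read _ → write _, move right, go to p0
p0 | ______[#]_0   read # → write _, move left, go to p1
p1 | _____[_]__0   read _ → write _, move right, go to p0
p0 | ______[_]_0   read _ → write 1, move right, go to p2
p2 | ______1[_]0   read _ → write 1, move left, go to p2
p2 | ______[1]10   read 1 → write _, move left, go to p3
p3 | _____[_]_10   read _ → write #, move left, go to p1
p1 | ____[_]#_10   read _ → write _, move right, go to p0
p0 | _____[#]_10   read # → write _, move left, go to p1
p1 | ____[_]__10   read _ → write _, move right, go to p0
p0 | _____[_]_10   read _ → write 1, move right, go to p2
p2 | _____1[_]10   read _ → write 1, move left, go to p2
p2 | _____[1]110   read 1 → write _, move left, go to p3
p3 | ____[_]_110   read _ → write #, move left, go to p1
p1 | ___[_]#_110   read _ → write _, move right, go to p0
p0 | ____[#]_110   read # → write _, move left, go to p1
p1 | ___[_]__110   read _ → write _, move right, go to p0
p0 | ____[_]_110   read _ → write 1, move right, go to p2
p2 | ____1[_]110   read _ → write 1, move left, go to p2
p2 | ____[1]1110   read 1 → write _, move left, go to p3
p3 | ___[_]_1110   read _ → write #, move left, go to p1
p1 | __[_]#_1110   read _ → write _, move right, go to p0
p0 | ___[#]_1110   read # → write _, move left, go to p1
p1 | __[_]__1110   read _ → write _, move right, go to p0
p0 | ___[_]_1110   read _ → write 1, move right, go to p2
p2 | ___1[_]1110   read _ → write 1, move left, go to p2
p2 | ___[1]11110   read 1 → write _, move left, go to p3
p3 | __[_]_11110   read _ → write #, move left, go to p1
p1 | _[_]#_11110   read _ → write _, move right, go to p0
p0 | __[#]_11110   read # → write _, move left, go to p1
p1 | _[_]__11110   read _ → write _, move right, go to p0
p0 | __[_]_11110   read _ → write 1, move right, go to p2
p2 | __1[_]11110   read _ → write 1, move left, go to p2
p2 | __[1]111110   read 1 → write _, move left, go to p3
p3 | _[_]_111110   read _ → write #, move left, go to p1
p1 | [_]#_111110
After 37 steps: state p1, head at -7, tape #_111110.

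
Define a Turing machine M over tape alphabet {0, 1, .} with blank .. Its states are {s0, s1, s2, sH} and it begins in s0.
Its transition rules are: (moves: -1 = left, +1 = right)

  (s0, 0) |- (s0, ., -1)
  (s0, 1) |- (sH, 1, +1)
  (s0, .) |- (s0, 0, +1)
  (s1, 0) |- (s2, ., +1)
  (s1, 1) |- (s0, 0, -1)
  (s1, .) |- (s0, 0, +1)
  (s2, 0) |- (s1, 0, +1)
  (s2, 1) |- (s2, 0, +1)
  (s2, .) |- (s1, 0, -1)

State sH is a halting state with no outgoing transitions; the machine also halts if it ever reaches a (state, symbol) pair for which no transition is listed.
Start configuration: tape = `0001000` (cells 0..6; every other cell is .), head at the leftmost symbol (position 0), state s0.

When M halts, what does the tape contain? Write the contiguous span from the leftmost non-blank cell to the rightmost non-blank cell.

state=s0 head=0 tape=...[0]001000   (s0,0)→(s0,.,-1)
state=s0 head=-1 tape=..[.].001000   (s0,.)→(s0,0,+1)
state=s0 head=0 tape=..0[.]001000   (s0,.)→(s0,0,+1)
state=s0 head=1 tape=..00[0]01000   (s0,0)→(s0,.,-1)
state=s0 head=0 tape=..0[0].01000   (s0,0)→(s0,.,-1)
state=s0 head=-1 tape=..[0]..01000   (s0,0)→(s0,.,-1)
state=s0 head=-2 tape=.[.]...01000   (s0,.)→(s0,0,+1)
state=s0 head=-1 tape=.0[.]..01000   (s0,.)→(s0,0,+1)
state=s0 head=0 tape=.00[.].01000   (s0,.)→(s0,0,+1)
state=s0 head=1 tape=.000[.]01000   (s0,.)→(s0,0,+1)
state=s0 head=2 tape=.0000[0]1000   (s0,0)→(s0,.,-1)
state=s0 head=1 tape=.000[0].1000   (s0,0)→(s0,.,-1)
state=s0 head=0 tape=.00[0]..1000   (s0,0)→(s0,.,-1)
state=s0 head=-1 tape=.0[0]...1000   (s0,0)→(s0,.,-1)
state=s0 head=-2 tape=.[0]....1000   (s0,0)→(s0,.,-1)
state=s0 head=-3 tape=[.].....1000   (s0,.)→(s0,0,+1)
state=s0 head=-2 tape=0[.]....1000   (s0,.)→(s0,0,+1)
state=s0 head=-1 tape=00[.]...1000   (s0,.)→(s0,0,+1)
state=s0 head=0 tape=000[.]..1000   (s0,.)→(s0,0,+1)
state=s0 head=1 tape=0000[.].1000   (s0,.)→(s0,0,+1)
state=s0 head=2 tape=00000[.]1000   (s0,.)→(s0,0,+1)
state=s0 head=3 tape=000000[1]000   (s0,1)→(sH,1,+1)
state=sH head=4 tape=0000001[0]00
The non-blank tape span at halt is 0000001000.

0000001000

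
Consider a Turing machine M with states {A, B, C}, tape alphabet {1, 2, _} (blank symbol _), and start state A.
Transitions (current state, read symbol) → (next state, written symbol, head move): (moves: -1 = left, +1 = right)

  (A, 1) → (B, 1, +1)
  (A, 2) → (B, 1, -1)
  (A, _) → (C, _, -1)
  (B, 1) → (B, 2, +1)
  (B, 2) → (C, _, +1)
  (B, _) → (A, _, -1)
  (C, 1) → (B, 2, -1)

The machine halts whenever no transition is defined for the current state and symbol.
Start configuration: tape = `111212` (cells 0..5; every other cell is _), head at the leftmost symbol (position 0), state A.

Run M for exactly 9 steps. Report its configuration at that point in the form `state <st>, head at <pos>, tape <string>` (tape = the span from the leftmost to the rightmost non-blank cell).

state B, head at 1, tape 1_2_22

state=A head=0 tape=[1]11212   (A,1)→(B,1,+1)
state=B head=1 tape=1[1]1212   (B,1)→(B,2,+1)
state=B head=2 tape=12[1]212   (B,1)→(B,2,+1)
state=B head=3 tape=122[2]12   (B,2)→(C,_,+1)
state=C head=4 tape=122_[1]2   (C,1)→(B,2,-1)
state=B head=3 tape=122[_]22   (B,_)→(A,_,-1)
state=A head=2 tape=12[2]_22   (A,2)→(B,1,-1)
state=B head=1 tape=1[2]1_22   (B,2)→(C,_,+1)
state=C head=2 tape=1_[1]_22   (C,1)→(B,2,-1)
state=B head=1 tape=1[_]2_22
After 9 steps: state B, head at 1, tape 1_2_22.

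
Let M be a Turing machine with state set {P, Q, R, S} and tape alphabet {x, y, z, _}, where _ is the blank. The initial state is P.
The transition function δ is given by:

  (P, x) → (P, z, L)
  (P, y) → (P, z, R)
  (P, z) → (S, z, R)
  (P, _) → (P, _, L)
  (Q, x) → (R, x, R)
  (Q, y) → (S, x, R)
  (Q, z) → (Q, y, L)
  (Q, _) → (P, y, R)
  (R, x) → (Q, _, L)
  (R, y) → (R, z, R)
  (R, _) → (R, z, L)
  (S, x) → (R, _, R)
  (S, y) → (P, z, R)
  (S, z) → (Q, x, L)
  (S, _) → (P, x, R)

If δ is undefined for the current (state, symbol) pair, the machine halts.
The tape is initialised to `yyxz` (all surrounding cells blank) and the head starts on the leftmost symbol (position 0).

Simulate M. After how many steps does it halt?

33

state=P head=0 tape=_[y]yxz   (P,y)→(P,z,R)
state=P head=1 tape=_z[y]xz   (P,y)→(P,z,R)
state=P head=2 tape=_zz[x]z   (P,x)→(P,z,L)
state=P head=1 tape=_z[z]zz   (P,z)→(S,z,R)
state=S head=2 tape=_zz[z]z   (S,z)→(Q,x,L)
state=Q head=1 tape=_z[z]xz   (Q,z)→(Q,y,L)
state=Q head=0 tape=_[z]yxz   (Q,z)→(Q,y,L)
state=Q head=-1 tape=[_]yyxz   (Q,_)→(P,y,R)
state=P head=0 tape=y[y]yxz   (P,y)→(P,z,R)
state=P head=1 tape=yz[y]xz   (P,y)→(P,z,R)
state=P head=2 tape=yzz[x]z   (P,x)→(P,z,L)
state=P head=1 tape=yz[z]zz   (P,z)→(S,z,R)
state=S head=2 tape=yzz[z]z   (S,z)→(Q,x,L)
state=Q head=1 tape=yz[z]xz   (Q,z)→(Q,y,L)
state=Q head=0 tape=y[z]yxz   (Q,z)→(Q,y,L)
state=Q head=-1 tape=[y]yyxz   (Q,y)→(S,x,R)
state=S head=0 tape=x[y]yxz   (S,y)→(P,z,R)
state=P head=1 tape=xz[y]xz   (P,y)→(P,z,R)
state=P head=2 tape=xzz[x]z   (P,x)→(P,z,L)
state=P head=1 tape=xz[z]zz   (P,z)→(S,z,R)
state=S head=2 tape=xzz[z]z   (S,z)→(Q,x,L)
state=Q head=1 tape=xz[z]xz   (Q,z)→(Q,y,L)
state=Q head=0 tape=x[z]yxz   (Q,z)→(Q,y,L)
state=Q head=-1 tape=[x]yyxz   (Q,x)→(R,x,R)
state=R head=0 tape=x[y]yxz   (R,y)→(R,z,R)
state=R head=1 tape=xz[y]xz   (R,y)→(R,z,R)
state=R head=2 tape=xzz[x]z   (R,x)→(Q,_,L)
state=Q head=1 tape=xz[z]_z   (Q,z)→(Q,y,L)
state=Q head=0 tape=x[z]y_z   (Q,z)→(Q,y,L)
state=Q head=-1 tape=[x]yy_z   (Q,x)→(R,x,R)
state=R head=0 tape=x[y]y_z   (R,y)→(R,z,R)
state=R head=1 tape=xz[y]_z   (R,y)→(R,z,R)
state=R head=2 tape=xzz[_]z   (R,_)→(R,z,L)
state=R head=1 tape=xz[z]zz
M halts after 33 transitions.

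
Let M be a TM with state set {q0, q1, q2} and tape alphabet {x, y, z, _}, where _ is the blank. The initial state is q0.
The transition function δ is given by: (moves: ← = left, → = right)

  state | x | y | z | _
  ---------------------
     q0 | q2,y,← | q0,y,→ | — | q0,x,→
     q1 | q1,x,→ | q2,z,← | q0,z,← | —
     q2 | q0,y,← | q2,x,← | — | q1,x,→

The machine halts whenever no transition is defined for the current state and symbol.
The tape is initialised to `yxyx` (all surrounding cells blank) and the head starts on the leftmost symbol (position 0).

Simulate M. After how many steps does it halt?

13

q0 | ___[y]xyx   read y → write y, move →, go to q0
q0 | ___y[x]yx   read x → write y, move ←, go to q2
q2 | ___[y]yyx   read y → write x, move ←, go to q2
q2 | __[_]xyyx   read _ → write x, move →, go to q1
q1 | __x[x]yyx   read x → write x, move →, go to q1
q1 | __xx[y]yx   read y → write z, move ←, go to q2
q2 | __x[x]zyx   read x → write y, move ←, go to q0
q0 | __[x]yzyx   read x → write y, move ←, go to q2
q2 | _[_]yyzyx   read _ → write x, move →, go to q1
q1 | _x[y]yzyx   read y → write z, move ←, go to q2
q2 | _[x]zyzyx   read x → write y, move ←, go to q0
q0 | [_]yzyzyx   read _ → write x, move →, go to q0
q0 | x[y]zyzyx   read y → write y, move →, go to q0
q0 | xy[z]yzyx
M halts after 13 transitions.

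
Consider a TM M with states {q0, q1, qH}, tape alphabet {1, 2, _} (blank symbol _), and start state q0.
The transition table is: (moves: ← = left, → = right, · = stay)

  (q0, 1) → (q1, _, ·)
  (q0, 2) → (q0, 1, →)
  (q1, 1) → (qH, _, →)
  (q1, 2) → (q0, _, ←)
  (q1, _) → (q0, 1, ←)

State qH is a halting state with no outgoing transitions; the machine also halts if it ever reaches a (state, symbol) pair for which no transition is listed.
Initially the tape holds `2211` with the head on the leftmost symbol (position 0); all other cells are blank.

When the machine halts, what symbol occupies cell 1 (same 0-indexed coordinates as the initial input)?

1

q0 | _[2]211   read 2 → write 1, move →, go to q0
q0 | _1[2]11   read 2 → write 1, move →, go to q0
q0 | _11[1]1   read 1 → write _, move ·, go to q1
q1 | _11[_]1   read _ → write 1, move ←, go to q0
q0 | _1[1]11   read 1 → write _, move ·, go to q1
q1 | _1[_]11   read _ → write 1, move ←, go to q0
q0 | _[1]111   read 1 → write _, move ·, go to q1
q1 | _[_]111   read _ → write 1, move ←, go to q0
q0 | [_]1111
Cell 1 holds 1 when M halts.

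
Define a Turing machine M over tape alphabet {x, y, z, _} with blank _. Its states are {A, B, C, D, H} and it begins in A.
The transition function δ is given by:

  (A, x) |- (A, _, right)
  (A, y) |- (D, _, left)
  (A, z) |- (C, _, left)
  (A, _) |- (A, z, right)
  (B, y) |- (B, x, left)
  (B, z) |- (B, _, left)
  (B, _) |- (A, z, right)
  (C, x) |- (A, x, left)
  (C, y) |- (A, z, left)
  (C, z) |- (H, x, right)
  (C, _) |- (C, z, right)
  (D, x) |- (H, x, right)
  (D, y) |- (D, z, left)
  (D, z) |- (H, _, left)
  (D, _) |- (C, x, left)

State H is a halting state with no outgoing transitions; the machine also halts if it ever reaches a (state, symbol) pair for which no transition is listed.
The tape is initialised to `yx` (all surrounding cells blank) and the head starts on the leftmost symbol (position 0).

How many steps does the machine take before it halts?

A | ___[y]x   read y → write _, move left, go to D
D | __[_]_x   read _ → write x, move left, go to C
C | _[_]x_x   read _ → write z, move right, go to C
C | _z[x]_x   read x → write x, move left, go to A
A | _[z]x_x   read z → write _, move left, go to C
C | [_]_x_x   read _ → write z, move right, go to C
C | z[_]x_x   read _ → write z, move right, go to C
C | zz[x]_x   read x → write x, move left, go to A
A | z[z]x_x   read z → write _, move left, go to C
C | [z]_x_x   read z → write x, move right, go to H
H | x[_]x_x
M halts after 10 transitions.

10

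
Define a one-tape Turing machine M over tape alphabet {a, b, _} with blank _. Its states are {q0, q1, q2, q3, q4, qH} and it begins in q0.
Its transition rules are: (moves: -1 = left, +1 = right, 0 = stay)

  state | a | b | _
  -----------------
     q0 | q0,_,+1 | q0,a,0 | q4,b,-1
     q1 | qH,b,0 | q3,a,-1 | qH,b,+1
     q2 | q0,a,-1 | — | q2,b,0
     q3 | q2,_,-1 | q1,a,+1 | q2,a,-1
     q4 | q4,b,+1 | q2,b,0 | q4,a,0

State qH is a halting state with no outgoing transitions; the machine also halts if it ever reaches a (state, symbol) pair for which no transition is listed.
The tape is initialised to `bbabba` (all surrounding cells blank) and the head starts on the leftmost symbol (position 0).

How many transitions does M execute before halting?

state=q0 head=0 tape=[b]babba_   (q0,b)→(q0,a,0)
state=q0 head=0 tape=[a]babba_   (q0,a)→(q0,_,+1)
state=q0 head=1 tape=_[b]abba_   (q0,b)→(q0,a,0)
state=q0 head=1 tape=_[a]abba_   (q0,a)→(q0,_,+1)
state=q0 head=2 tape=__[a]bba_   (q0,a)→(q0,_,+1)
state=q0 head=3 tape=___[b]ba_   (q0,b)→(q0,a,0)
state=q0 head=3 tape=___[a]ba_   (q0,a)→(q0,_,+1)
state=q0 head=4 tape=____[b]a_   (q0,b)→(q0,a,0)
state=q0 head=4 tape=____[a]a_   (q0,a)→(q0,_,+1)
state=q0 head=5 tape=_____[a]_   (q0,a)→(q0,_,+1)
state=q0 head=6 tape=______[_]   (q0,_)→(q4,b,-1)
state=q4 head=5 tape=_____[_]b   (q4,_)→(q4,a,0)
state=q4 head=5 tape=_____[a]b   (q4,a)→(q4,b,+1)
state=q4 head=6 tape=_____b[b]   (q4,b)→(q2,b,0)
state=q2 head=6 tape=_____b[b]
M halts after 14 transitions.

14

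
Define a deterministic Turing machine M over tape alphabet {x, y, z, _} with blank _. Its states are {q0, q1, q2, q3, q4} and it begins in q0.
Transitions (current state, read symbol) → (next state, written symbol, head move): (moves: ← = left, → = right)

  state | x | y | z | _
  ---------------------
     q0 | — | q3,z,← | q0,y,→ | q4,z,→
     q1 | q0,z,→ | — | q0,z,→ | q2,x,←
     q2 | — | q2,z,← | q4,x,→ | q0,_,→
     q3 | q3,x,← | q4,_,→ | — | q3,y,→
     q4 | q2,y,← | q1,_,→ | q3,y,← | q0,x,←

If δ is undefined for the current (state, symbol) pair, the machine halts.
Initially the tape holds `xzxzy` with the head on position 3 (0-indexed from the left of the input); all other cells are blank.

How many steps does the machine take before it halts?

13

state=q0 head=3 tape=xzx[z]y__   (q0,z)→(q0,y,→)
state=q0 head=4 tape=xzxy[y]__   (q0,y)→(q3,z,←)
state=q3 head=3 tape=xzx[y]z__   (q3,y)→(q4,_,→)
state=q4 head=4 tape=xzx_[z]__   (q4,z)→(q3,y,←)
state=q3 head=3 tape=xzx[_]y__   (q3,_)→(q3,y,→)
state=q3 head=4 tape=xzxy[y]__   (q3,y)→(q4,_,→)
state=q4 head=5 tape=xzxy_[_]_   (q4,_)→(q0,x,←)
state=q0 head=4 tape=xzxy[_]x_   (q0,_)→(q4,z,→)
state=q4 head=5 tape=xzxyz[x]_   (q4,x)→(q2,y,←)
state=q2 head=4 tape=xzxy[z]y_   (q2,z)→(q4,x,→)
state=q4 head=5 tape=xzxyx[y]_   (q4,y)→(q1,_,→)
state=q1 head=6 tape=xzxyx_[_]   (q1,_)→(q2,x,←)
state=q2 head=5 tape=xzxyx[_]x   (q2,_)→(q0,_,→)
state=q0 head=6 tape=xzxyx_[x]
M halts after 13 transitions.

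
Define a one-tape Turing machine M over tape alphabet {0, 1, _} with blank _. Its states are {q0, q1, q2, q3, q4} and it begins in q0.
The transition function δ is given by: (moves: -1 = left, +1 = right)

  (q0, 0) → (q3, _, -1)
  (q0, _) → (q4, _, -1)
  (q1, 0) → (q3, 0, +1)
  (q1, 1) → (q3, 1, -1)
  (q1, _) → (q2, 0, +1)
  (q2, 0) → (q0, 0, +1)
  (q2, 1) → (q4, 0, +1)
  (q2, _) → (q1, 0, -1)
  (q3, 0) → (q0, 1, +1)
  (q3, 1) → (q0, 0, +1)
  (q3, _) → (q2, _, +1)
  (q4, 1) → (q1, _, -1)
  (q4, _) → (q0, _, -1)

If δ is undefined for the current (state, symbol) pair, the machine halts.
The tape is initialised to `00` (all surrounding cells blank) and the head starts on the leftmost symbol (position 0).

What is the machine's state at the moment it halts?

state=q0 head=0 tape=_[0]0_   (q0,0)→(q3,_,-1)
state=q3 head=-1 tape=[_]_0_   (q3,_)→(q2,_,+1)
state=q2 head=0 tape=_[_]0_   (q2,_)→(q1,0,-1)
state=q1 head=-1 tape=[_]00_   (q1,_)→(q2,0,+1)
state=q2 head=0 tape=0[0]0_   (q2,0)→(q0,0,+1)
state=q0 head=1 tape=00[0]_   (q0,0)→(q3,_,-1)
state=q3 head=0 tape=0[0]__   (q3,0)→(q0,1,+1)
state=q0 head=1 tape=01[_]_   (q0,_)→(q4,_,-1)
state=q4 head=0 tape=0[1]__   (q4,1)→(q1,_,-1)
state=q1 head=-1 tape=[0]___   (q1,0)→(q3,0,+1)
state=q3 head=0 tape=0[_]__   (q3,_)→(q2,_,+1)
state=q2 head=1 tape=0_[_]_   (q2,_)→(q1,0,-1)
state=q1 head=0 tape=0[_]0_   (q1,_)→(q2,0,+1)
state=q2 head=1 tape=00[0]_   (q2,0)→(q0,0,+1)
state=q0 head=2 tape=000[_]   (q0,_)→(q4,_,-1)
state=q4 head=1 tape=00[0]_
No transition is defined for (q4, 0); M halts in state q4.

q4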